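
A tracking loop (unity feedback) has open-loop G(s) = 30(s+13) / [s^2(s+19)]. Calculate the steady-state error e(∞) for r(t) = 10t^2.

G(s) has two factors of s in the denominator, so the system is type 2.
K_a = lim_{s→0} s^2·G(s) = 30·13 / (19) = 390/19.
r(t) = 10t^2 gives R(s) = 20/s^3.
e_ss = 20/K_a = 20/(390/19) = 38/39.

38/39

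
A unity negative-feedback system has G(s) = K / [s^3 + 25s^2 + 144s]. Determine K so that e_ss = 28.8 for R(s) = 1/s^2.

Lowest-order denominator term is 144s, so the open loop has 1 pole at the origin → type 1 system.
K_v = lim_{s→0} s·G(s) = K / 144 = (1/144)·K.
e_ss = 1/K_v = 28.8 ⇒ K_v = 5/144 ⇒ K = (5/144)/(1/144) = 5.

5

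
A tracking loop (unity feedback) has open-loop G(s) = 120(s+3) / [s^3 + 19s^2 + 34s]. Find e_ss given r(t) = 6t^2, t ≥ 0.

The denominator has no term below 34s — 1 pole at s=0, type 1.
K_a = lim_{s→0} s^2·G(s) = 0; the steady-state error to this parabolic input grows without bound.

infinity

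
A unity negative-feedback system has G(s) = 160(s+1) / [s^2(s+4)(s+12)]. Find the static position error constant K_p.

infinity

K_p = lim_{s→0} G(s); with 2 poles at the origin the limit diverges, so K_p = ∞.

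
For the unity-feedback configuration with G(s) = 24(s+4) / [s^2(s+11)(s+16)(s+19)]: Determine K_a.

The open loop has two poles at the origin → type 2 system.
K_a = lim_{s→0} s^2·G(s) = 24·4 / (11·16·19) = 6/209.

6/209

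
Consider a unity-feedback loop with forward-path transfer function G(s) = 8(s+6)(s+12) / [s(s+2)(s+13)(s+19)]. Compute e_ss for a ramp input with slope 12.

G(s) has one factor of s in the denominator, so the system is type 1.
K_v = lim_{s→0} s·G(s) = 8·6·12 / (2·13·19) = 288/247.
e_ss = 12/K_v = 12/(288/247) = 247/24.

247/24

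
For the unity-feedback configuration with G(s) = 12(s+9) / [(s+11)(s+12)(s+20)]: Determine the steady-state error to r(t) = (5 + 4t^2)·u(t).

infinity

The open loop has no poles at the origin → type 0 system. Taking each input component in turn:
  • 5: e_ss = 5/(1+K_p) with K_p=9/220 → 1100/229.
  • 4t^2: a type-0 system cannot track it, e_ss → ∞.
The unbounded component dominates.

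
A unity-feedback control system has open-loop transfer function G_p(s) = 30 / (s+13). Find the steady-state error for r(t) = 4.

52/43

System type = 0 (no poles at s=0).
K_p = lim_{s→0} G_p(s) = 30 / (13) = 30/13.
e_ss = 4/(1 + K_p) = 4/(43/13) = 52/43.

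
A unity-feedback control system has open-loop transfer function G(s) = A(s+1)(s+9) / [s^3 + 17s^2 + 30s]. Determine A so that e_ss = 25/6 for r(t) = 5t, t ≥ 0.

4

The denominator has no term below 30s — 1 pole at s=0, type 1.
K_v = lim_{s→0} s·G(s) = A·1·9 / 30 = 0.3·A.
e_ss = 5/K_v = 25/6 ⇒ K_v = 1.2 ⇒ A = 1.2/0.3 = 4.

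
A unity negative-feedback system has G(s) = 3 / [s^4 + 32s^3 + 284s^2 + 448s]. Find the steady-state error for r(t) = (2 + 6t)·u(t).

896

Lowest-order denominator term is 448s, so the open loop has 1 pole at the origin → type 1 system. By superposition:
  • 2: tracked with zero error.
  • 6t: e_ss = 6/K_v with K_v=3/448 → 896.
Total e_ss = 896.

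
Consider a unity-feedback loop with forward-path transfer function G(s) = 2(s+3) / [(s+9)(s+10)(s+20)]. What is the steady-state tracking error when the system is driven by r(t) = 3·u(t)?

900/301

The open loop has no poles at the origin → type 0 system.
K_p = lim_{s→0} G(s) = 2·3 / (9·10·20) = 1/300.
e_ss = 3/(1 + K_p) = 3/(301/300) = 900/301.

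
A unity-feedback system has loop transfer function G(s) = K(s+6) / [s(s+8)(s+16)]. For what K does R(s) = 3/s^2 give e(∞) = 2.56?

25

The open loop has one pole at the origin → type 1 system.
K_v = lim_{s→0} s·G(s) = K·6 / (8·16) = (3/64)·K.
e_ss = 3/K_v = 2.56 ⇒ K_v = 75/64 ⇒ K = (75/64)/(3/64) = 25.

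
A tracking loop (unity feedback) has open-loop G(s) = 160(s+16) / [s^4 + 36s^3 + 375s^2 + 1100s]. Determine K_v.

Lowest-order denominator term is 1100s, so the open loop has 1 pole at the origin → type 1 system.
K_v = lim_{s→0} s·G(s) = 160·16 / 1100 = 128/55.

128/55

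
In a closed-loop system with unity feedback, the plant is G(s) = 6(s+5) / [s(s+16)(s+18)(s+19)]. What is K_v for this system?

System type = 1 (one pole at s=0).
K_v = lim_{s→0} s·G(s) = 6·5 / (16·18·19) = 5/912.

5/912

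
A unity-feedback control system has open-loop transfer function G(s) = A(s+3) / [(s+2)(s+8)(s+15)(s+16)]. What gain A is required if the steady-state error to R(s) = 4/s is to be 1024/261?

System type = 0 (no poles at s=0).
K_p = lim_{s→0} G(s) = A·3 / (2·8·15·16) = (1/1280)·A.
e_ss = 4/(1 + K_p) = 1024/261 ⇒ 1 + (1/1280)·A = 261/256 ⇒ A = 25.

25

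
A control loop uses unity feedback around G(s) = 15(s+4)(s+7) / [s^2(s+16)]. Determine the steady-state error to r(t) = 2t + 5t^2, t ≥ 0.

8/21

The open loop has two poles at the origin → type 2 system. Treating each term separately:
  • 2t: tracked with zero error.
  • 5t^2: e_ss = 10/K_a with K_a=26.25 → 8/21.
Total e_ss = 8/21.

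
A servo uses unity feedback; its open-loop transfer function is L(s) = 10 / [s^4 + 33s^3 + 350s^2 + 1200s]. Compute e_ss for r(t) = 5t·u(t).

600

Lowest-order denominator term is 1200s, so the open loop has 1 pole at the origin → type 1 system.
K_v = lim_{s→0} s·L(s) = 10 / 1200 = 1/120.
e_ss = 5/K_v = 5/(1/120) = 600.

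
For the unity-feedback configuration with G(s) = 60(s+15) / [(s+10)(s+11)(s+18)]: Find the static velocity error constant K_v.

0

No free integrators in G(s): this is a type 0 system.
K_v = lim_{s→0} s·G(s) = 0 (the extra factor of s kills the finite limit).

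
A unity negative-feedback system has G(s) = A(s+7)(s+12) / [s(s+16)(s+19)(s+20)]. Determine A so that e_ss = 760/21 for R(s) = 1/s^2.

The open loop has one pole at the origin → type 1 system.
K_v = lim_{s→0} s·G(s) = A·7·12 / (16·19·20) = (21/1520)·A.
e_ss = 1/K_v = 760/21 ⇒ K_v = 21/760 ⇒ A = (21/760)/(21/1520) = 2.

2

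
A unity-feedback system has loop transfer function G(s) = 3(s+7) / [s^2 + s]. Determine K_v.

21

Lowest-order denominator term is s, so the open loop has 1 pole at the origin → type 1 system.
K_v = lim_{s→0} s·G(s) = 3·7 / 1 = 21.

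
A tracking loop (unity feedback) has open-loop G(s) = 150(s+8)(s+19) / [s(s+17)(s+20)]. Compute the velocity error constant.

System type = 1 (one pole at s=0).
K_v = lim_{s→0} s·G(s) = 150·8·19 / (17·20) = 1140/17.

1140/17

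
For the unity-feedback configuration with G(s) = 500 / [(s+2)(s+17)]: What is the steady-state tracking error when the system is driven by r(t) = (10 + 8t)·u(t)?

infinity

The open loop has no poles at the origin → type 0 system. Treating each term separately:
  • 10: e_ss = 10/(1+K_p) with K_p=250/17 → 170/267.
  • 8t: a type-0 system cannot track it, e_ss → ∞.
The unbounded component dominates.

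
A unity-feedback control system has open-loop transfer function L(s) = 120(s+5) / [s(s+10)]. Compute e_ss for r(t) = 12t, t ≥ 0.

0.2

L(s) has one factor of s in the denominator, so the system is type 1.
K_v = lim_{s→0} s·L(s) = 120·5 / (10) = 60.
e_ss = 12/K_v = 12/60 = 0.2.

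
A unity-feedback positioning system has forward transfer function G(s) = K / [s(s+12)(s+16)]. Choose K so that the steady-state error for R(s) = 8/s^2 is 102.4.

G(s) has one factor of s in the denominator, so the system is type 1.
K_v = lim_{s→0} s·G(s) = K / (12·16) = (1/192)·K.
e_ss = 8/K_v = 102.4 ⇒ K_v = 5/64 ⇒ K = (5/64)/(1/192) = 15.

15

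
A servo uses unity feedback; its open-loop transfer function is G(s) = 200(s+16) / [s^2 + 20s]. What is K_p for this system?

infinity

K_p = lim_{s→0} G(s); with 1 pole at the origin the limit diverges, so K_p = ∞.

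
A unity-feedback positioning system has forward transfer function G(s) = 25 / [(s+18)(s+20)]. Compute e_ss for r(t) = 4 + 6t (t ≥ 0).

No free integrators in G(s): this is a type 0 system. Treating each term separately:
  • 4: e_ss = 4/(1+K_p) with K_p=5/72 → 288/77.
  • 6t: a type-0 system cannot track it, e_ss → ∞.
The unbounded component dominates.

infinity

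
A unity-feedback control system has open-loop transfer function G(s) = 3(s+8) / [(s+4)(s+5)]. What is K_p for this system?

1.2

No free integrators in G(s): this is a type 0 system.
K_p = lim_{s→0} G(s) = 3·8 / (4·5) = 1.2.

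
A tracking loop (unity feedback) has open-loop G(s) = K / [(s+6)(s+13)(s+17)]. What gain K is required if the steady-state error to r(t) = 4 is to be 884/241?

No free integrators in G(s): this is a type 0 system.
K_p = lim_{s→0} G(s) = K / (6·13·17) = (1/1326)·K.
e_ss = 4/(1 + K_p) = 884/241 ⇒ 1 + (1/1326)·K = 241/221 ⇒ K = 120.

120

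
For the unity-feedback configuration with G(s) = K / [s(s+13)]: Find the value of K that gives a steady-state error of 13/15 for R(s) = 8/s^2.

G(s) has one factor of s in the denominator, so the system is type 1.
K_v = lim_{s→0} s·G(s) = K / (13) = (1/13)·K.
e_ss = 8/K_v = 13/15 ⇒ K_v = 120/13 ⇒ K = (120/13)/(1/13) = 120.

120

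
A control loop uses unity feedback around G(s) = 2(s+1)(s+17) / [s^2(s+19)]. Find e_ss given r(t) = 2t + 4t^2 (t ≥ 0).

76/17

System type = 2 (two poles at s=0). Taking each input component in turn:
  • 2t: tracked with zero error.
  • 4t^2: e_ss = 8/K_a with K_a=34/19 → 76/17.
Total e_ss = 76/17.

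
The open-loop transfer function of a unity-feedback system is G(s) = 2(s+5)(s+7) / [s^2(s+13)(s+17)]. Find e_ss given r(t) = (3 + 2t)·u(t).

The open loop has two poles at the origin → type 2 system. Taking each input component in turn:
  • 3: tracked with zero error.
  • 2t: tracked with zero error.
Total e_ss = 0.

0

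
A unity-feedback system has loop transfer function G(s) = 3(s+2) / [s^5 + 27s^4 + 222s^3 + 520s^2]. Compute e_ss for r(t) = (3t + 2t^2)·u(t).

1040/3

Factoring s^2 from the denominator leaves a polynomial with constant term 520, so the system is type 2. Taking each input component in turn:
  • 3t: tracked with zero error.
  • 2t^2: e_ss = 4/K_a with K_a=3/260 → 1040/3.
Total e_ss = 1040/3.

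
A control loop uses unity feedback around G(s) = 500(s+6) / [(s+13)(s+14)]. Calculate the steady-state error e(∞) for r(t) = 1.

No free integrators in G(s): this is a type 0 system.
K_p = lim_{s→0} G(s) = 500·6 / (13·14) = 1500/91.
e_ss = 1/(1 + K_p) = 1/(1591/91) = 91/1591.

91/1591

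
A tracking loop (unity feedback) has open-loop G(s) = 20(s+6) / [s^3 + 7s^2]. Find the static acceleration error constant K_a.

120/7

Lowest-order denominator term is 7s^2, so the open loop has 2 poles at the origin → type 2 system.
K_a = lim_{s→0} s^2·G(s) = 20·6 / 7 = 120/7.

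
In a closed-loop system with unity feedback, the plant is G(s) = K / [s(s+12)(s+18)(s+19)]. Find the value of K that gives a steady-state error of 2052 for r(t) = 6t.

The open loop has one pole at the origin → type 1 system.
K_v = lim_{s→0} s·G(s) = K / (12·18·19) = (1/4104)·K.
e_ss = 6/K_v = 2052 ⇒ K_v = 1/342 ⇒ K = (1/342)/(1/4104) = 12.

12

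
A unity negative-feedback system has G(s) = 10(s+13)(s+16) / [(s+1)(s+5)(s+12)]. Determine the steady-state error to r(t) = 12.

36/107

The open loop has no poles at the origin → type 0 system.
K_p = lim_{s→0} G(s) = 10·13·16 / (1·5·12) = 104/3.
e_ss = 12/(1 + K_p) = 12/(107/3) = 36/107.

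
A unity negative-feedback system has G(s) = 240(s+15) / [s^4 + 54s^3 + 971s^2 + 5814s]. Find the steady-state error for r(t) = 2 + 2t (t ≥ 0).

The denominator has no term below 5814s — 1 pole at s=0, type 1. Treating each term separately:
  • 2: tracked with zero error.
  • 2t: e_ss = 2/K_v with K_v=200/323 → 3.23.
Total e_ss = 3.23.

3.23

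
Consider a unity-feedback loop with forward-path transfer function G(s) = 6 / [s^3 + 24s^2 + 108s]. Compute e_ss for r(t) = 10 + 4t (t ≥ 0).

72

Lowest-order denominator term is 108s, so the open loop has 1 pole at the origin → type 1 system. Taking each input component in turn:
  • 10: tracked with zero error.
  • 4t: e_ss = 4/K_v with K_v=1/18 → 72.
Total e_ss = 72.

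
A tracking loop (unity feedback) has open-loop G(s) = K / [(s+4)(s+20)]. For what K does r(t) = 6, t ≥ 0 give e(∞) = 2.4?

120

No free integrators in G(s): this is a type 0 system.
K_p = lim_{s→0} G(s) = K / (4·20) = 0.0125·K.
e_ss = 6/(1 + K_p) = 2.4 ⇒ 1 + 0.0125·K = 2.5 ⇒ K = 120.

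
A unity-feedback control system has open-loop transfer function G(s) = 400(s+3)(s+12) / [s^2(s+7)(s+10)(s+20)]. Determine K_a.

Two free integrators in G(s): this is a type 2 system.
K_a = lim_{s→0} s^2·G(s) = 400·3·12 / (7·10·20) = 72/7.

72/7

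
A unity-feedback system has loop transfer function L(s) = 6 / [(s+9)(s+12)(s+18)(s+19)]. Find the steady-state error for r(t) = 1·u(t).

6156/6157

The open loop has no poles at the origin → type 0 system.
K_p = lim_{s→0} L(s) = 6 / (9·12·18·19) = 1/6156.
e_ss = 1/(1 + K_p) = 1/(6157/6156) = 6156/6157.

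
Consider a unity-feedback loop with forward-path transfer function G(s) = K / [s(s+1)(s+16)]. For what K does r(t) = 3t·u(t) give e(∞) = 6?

8

One free integrator in G(s): this is a type 1 system.
K_v = lim_{s→0} s·G(s) = K / (1·16) = 0.0625·K.
e_ss = 3/K_v = 6 ⇒ K_v = 0.5 ⇒ K = 0.5/0.0625 = 8.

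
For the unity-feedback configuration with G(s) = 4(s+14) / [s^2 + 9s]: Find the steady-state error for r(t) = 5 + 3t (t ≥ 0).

Factoring s from the denominator leaves a polynomial with constant term 9, so the system is type 1. Treating each term separately:
  • 5: tracked with zero error.
  • 3t: e_ss = 3/K_v with K_v=56/9 → 27/56.
Total e_ss = 27/56.

27/56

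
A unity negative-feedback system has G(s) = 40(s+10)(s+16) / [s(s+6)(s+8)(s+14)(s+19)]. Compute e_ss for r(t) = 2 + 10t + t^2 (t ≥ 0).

G(s) has one factor of s in the denominator, so the system is type 1. Taking each input component in turn:
  • 2: tracked with zero error.
  • 10t: e_ss = 10/K_v with K_v=200/399 → 19.95.
  • t^2: a type-1 system cannot track it, e_ss → ∞.
The unbounded component dominates.

infinity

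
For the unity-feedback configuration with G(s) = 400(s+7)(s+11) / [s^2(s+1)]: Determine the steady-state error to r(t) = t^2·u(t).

1/15400

Two free integrators in G(s): this is a type 2 system.
K_a = lim_{s→0} s^2·G(s) = 400·7·11 / (1) = 30800.
r(t) = t^2 gives R(s) = 2/s^3.
e_ss = 2/K_a = 2/30800 = 1/15400.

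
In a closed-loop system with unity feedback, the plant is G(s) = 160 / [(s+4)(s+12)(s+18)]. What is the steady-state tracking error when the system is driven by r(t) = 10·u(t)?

No free integrators in G(s): this is a type 0 system.
K_p = lim_{s→0} G(s) = 160 / (4·12·18) = 5/27.
e_ss = 10/(1 + K_p) = 10/(32/27) = 8.4375.

8.4375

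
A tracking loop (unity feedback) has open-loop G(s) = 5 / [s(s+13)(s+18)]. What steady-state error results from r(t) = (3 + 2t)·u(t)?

One free integrator in G(s): this is a type 1 system. Treating each term separately:
  • 3: tracked with zero error.
  • 2t: e_ss = 2/K_v with K_v=5/234 → 93.6.
Total e_ss = 93.6.

93.6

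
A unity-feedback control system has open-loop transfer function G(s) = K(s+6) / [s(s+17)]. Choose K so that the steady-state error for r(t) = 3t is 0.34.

25

One free integrator in G(s): this is a type 1 system.
K_v = lim_{s→0} s·G(s) = K·6 / (17) = (6/17)·K.
e_ss = 3/K_v = 0.34 ⇒ K_v = 150/17 ⇒ K = (150/17)/(6/17) = 25.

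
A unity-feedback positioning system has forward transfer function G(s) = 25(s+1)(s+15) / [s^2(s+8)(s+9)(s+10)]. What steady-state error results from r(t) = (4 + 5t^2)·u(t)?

System type = 2 (two poles at s=0). Treating each term separately:
  • 4: tracked with zero error.
  • 5t^2: e_ss = 10/K_a with K_a=25/48 → 19.2.
Total e_ss = 19.2.

19.2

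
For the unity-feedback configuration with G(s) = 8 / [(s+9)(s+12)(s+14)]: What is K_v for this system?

0

The open loop has no poles at the origin → type 0 system.
K_v = lim_{s→0} s·G(s) = 0 (the extra factor of s kills the finite limit).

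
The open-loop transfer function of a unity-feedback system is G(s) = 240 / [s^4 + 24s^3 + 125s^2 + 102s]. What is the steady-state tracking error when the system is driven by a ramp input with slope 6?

2.55

Lowest-order denominator term is 102s, so the open loop has 1 pole at the origin → type 1 system.
K_v = lim_{s→0} s·G(s) = 240 / 102 = 40/17.
e_ss = 6/K_v = 6/(40/17) = 2.55.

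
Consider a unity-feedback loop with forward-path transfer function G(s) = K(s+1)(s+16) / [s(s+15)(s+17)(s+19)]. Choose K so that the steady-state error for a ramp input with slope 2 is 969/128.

80

G(s) has one factor of s in the denominator, so the system is type 1.
K_v = lim_{s→0} s·G(s) = K·1·16 / (15·17·19) = (16/4845)·K.
e_ss = 2/K_v = 969/128 ⇒ K_v = 256/969 ⇒ K = (256/969)/(16/4845) = 80.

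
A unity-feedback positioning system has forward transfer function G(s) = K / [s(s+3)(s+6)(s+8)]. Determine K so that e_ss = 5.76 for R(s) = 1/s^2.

System type = 1 (one pole at s=0).
K_v = lim_{s→0} s·G(s) = K / (3·6·8) = (1/144)·K.
e_ss = 1/K_v = 5.76 ⇒ K_v = 25/144 ⇒ K = (25/144)/(1/144) = 25.

25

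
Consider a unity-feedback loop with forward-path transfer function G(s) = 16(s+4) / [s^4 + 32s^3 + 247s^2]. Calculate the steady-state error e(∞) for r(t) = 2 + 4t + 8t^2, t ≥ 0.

The denominator has no term below 247s^2 — 2 poles at s=0, type 2. By superposition:
  • 2: tracked with zero error.
  • 4t: tracked with zero error.
  • 8t^2: e_ss = 16/K_a with K_a=64/247 → 61.75.
Total e_ss = 61.75.

61.75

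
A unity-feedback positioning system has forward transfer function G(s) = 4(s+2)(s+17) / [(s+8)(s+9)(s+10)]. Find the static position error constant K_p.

17/90

No free integrators in G(s): this is a type 0 system.
K_p = lim_{s→0} G(s) = 4·2·17 / (8·9·10) = 17/90.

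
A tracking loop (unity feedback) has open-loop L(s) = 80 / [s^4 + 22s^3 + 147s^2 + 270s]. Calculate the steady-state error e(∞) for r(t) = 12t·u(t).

The denominator has no term below 270s — 1 pole at s=0, type 1.
K_v = lim_{s→0} s·L(s) = 80 / 270 = 8/27.
e_ss = 12/K_v = 12/(8/27) = 40.5.

40.5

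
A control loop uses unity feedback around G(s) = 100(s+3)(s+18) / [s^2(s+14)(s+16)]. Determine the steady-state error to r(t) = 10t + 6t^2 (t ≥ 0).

112/225

Two free integrators in G(s): this is a type 2 system. Taking each input component in turn:
  • 10t: tracked with zero error.
  • 6t^2: e_ss = 12/K_a with K_a=675/28 → 112/225.
Total e_ss = 112/225.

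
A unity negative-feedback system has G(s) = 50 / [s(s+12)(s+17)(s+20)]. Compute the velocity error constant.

The open loop has one pole at the origin → type 1 system.
K_v = lim_{s→0} s·G(s) = 50 / (12·17·20) = 5/408.

5/408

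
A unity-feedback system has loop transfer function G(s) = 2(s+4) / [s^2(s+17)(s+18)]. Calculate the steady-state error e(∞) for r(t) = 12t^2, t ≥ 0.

Two free integrators in G(s): this is a type 2 system.
K_a = lim_{s→0} s^2·G(s) = 2·4 / (17·18) = 4/153.
r(t) = 12t^2 gives R(s) = 24/s^3.
e_ss = 24/K_a = 24/(4/153) = 918.

918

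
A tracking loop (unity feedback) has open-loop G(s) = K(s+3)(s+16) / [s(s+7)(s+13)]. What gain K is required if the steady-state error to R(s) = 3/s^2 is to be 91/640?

One free integrator in G(s): this is a type 1 system.
K_v = lim_{s→0} s·G(s) = K·3·16 / (7·13) = (48/91)·K.
e_ss = 3/K_v = 91/640 ⇒ K_v = 1920/91 ⇒ K = (1920/91)/(48/91) = 40.

40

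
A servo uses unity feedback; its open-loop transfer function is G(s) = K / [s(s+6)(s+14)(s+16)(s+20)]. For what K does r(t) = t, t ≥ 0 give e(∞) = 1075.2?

25

One free integrator in G(s): this is a type 1 system.
K_v = lim_{s→0} s·G(s) = K / (6·14·16·20) = (1/26880)·K.
e_ss = 1/K_v = 1075.2 ⇒ K_v = 5/5376 ⇒ K = (5/5376)/(1/26880) = 25.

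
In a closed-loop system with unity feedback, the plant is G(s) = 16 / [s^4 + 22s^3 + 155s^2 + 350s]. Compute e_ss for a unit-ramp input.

The denominator has no term below 350s — 1 pole at s=0, type 1.
K_v = lim_{s→0} s·G(s) = 16 / 350 = 8/175.
e_ss = 1/K_v = 1/(8/175) = 21.875.

21.875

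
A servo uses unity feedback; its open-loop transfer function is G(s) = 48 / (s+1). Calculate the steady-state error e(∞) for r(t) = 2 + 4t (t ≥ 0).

infinity

G(s) has no factors of s in the denominator, so the system is type 0. By superposition:
  • 2: e_ss = 2/(1+K_p) with K_p=48 → 2/49.
  • 4t: a type-0 system cannot track it, e_ss → ∞.
The unbounded component dominates.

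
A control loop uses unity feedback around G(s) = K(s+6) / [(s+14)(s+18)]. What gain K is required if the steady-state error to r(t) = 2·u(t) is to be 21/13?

No free integrators in G(s): this is a type 0 system.
K_p = lim_{s→0} G(s) = K·6 / (14·18) = (1/42)·K.
e_ss = 2/(1 + K_p) = 21/13 ⇒ 1 + (1/42)·K = 26/21 ⇒ K = 10.

10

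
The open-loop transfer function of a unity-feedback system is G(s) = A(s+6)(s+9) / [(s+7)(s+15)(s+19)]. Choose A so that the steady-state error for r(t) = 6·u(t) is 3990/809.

The open loop has no poles at the origin → type 0 system.
K_p = lim_{s→0} G(s) = A·6·9 / (7·15·19) = (18/665)·A.
e_ss = 6/(1 + K_p) = 3990/809 ⇒ 1 + (18/665)·A = 809/665 ⇒ A = 8.

8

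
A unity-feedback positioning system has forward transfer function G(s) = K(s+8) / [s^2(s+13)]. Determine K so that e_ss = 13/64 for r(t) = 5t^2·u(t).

Two free integrators in G(s): this is a type 2 system.
K_a = lim_{s→0} s^2·G(s) = K·8 / (13) = (8/13)·K.
e_ss = 10/K_a = 13/64 ⇒ K_a = 640/13 ⇒ K = (640/13)/(8/13) = 80.

80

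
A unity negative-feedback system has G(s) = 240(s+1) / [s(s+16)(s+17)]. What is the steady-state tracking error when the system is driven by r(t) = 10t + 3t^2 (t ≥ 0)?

One free integrator in G(s): this is a type 1 system. By superposition:
  • 10t: e_ss = 10/K_v with K_v=15/17 → 34/3.
  • 3t^2: a type-1 system cannot track it, e_ss → ∞.
The unbounded component dominates.

infinity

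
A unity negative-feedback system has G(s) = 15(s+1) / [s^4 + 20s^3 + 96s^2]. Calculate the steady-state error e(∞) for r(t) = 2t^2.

Factoring s^2 from the denominator leaves a polynomial with constant term 96, so the system is type 2.
K_a = lim_{s→0} s^2·G(s) = 15·1 / 96 = 5/32.
r(t) = 2t^2 gives R(s) = 4/s^3.
e_ss = 4/K_a = 4/(5/32) = 25.6.

25.6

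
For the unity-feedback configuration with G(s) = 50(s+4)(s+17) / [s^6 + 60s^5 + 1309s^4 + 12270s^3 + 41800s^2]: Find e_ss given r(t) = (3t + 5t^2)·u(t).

Lowest-order denominator term is 41800s^2, so the open loop has 2 poles at the origin → type 2 system. Treating each term separately:
  • 3t: tracked with zero error.
  • 5t^2: e_ss = 10/K_a with K_a=17/209 → 2090/17.
Total e_ss = 2090/17.

2090/17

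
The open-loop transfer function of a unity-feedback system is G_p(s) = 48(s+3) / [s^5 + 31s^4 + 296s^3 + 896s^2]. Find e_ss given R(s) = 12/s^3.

Factoring s^2 from the denominator leaves a polynomial with constant term 896, so the system is type 2.
K_a = lim_{s→0} s^2·G_p(s) = 48·3 / 896 = 9/56.
r(t) = 6t^2 gives R(s) = 12/s^3.
e_ss = 12/K_a = 12/(9/56) = 224/3.

224/3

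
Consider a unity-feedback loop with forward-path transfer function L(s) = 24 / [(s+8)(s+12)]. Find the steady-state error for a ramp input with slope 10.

The open loop has no poles at the origin → type 0 system.
For a type-0 system K_v = 0, so e_ss to a ramp input is unbounded.

infinity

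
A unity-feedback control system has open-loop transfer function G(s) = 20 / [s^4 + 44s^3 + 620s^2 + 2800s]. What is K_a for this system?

Factoring s from the denominator leaves a polynomial with constant term 2800, so the system is type 1.
K_a = lim_{s→0} s^2·G(s) = 0 (the extra factor of s kills the finite limit).

0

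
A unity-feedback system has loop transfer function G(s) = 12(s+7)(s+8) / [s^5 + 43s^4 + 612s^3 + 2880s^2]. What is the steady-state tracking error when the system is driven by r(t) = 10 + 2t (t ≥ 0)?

0

Factoring s^2 from the denominator leaves a polynomial with constant term 2880, so the system is type 2. By superposition:
  • 10: tracked with zero error.
  • 2t: tracked with zero error.
Total e_ss = 0.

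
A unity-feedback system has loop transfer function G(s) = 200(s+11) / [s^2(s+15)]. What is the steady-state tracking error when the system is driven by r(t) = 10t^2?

3/22

System type = 2 (two poles at s=0).
K_a = lim_{s→0} s^2·G(s) = 200·11 / (15) = 440/3.
r(t) = 10t^2 gives R(s) = 20/s^3.
e_ss = 20/K_a = 20/(440/3) = 3/22.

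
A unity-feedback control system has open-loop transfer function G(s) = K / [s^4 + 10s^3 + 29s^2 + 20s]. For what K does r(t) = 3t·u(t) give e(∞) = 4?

15

Factoring s from the denominator leaves a polynomial with constant term 20, so the system is type 1.
K_v = lim_{s→0} s·G(s) = K / 20 = 0.05·K.
e_ss = 3/K_v = 4 ⇒ K_v = 0.75 ⇒ K = 0.75/0.05 = 15.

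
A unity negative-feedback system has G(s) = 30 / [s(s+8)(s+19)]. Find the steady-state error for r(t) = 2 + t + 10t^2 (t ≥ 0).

G(s) has one factor of s in the denominator, so the system is type 1. Taking each input component in turn:
  • 2: tracked with zero error.
  • t: e_ss = 1/K_v with K_v=15/76 → 76/15.
  • 10t^2: a type-1 system cannot track it, e_ss → ∞.
The unbounded component dominates.

infinity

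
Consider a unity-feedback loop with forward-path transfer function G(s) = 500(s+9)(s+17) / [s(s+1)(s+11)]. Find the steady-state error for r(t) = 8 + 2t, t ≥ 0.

G(s) has one factor of s in the denominator, so the system is type 1. By superposition:
  • 8: tracked with zero error.
  • 2t: e_ss = 2/K_v with K_v=76500/11 → 11/38250.
Total e_ss = 11/38250.

11/38250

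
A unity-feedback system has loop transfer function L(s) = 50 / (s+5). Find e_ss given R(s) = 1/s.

1/11

The open loop has no poles at the origin → type 0 system.
K_p = lim_{s→0} L(s) = 50 / (5) = 10.
e_ss = 1/(1 + K_p) = 1/11.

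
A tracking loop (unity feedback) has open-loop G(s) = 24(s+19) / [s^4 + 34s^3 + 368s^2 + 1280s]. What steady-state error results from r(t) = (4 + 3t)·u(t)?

Lowest-order denominator term is 1280s, so the open loop has 1 pole at the origin → type 1 system. Treating each term separately:
  • 4: tracked with zero error.
  • 3t: e_ss = 3/K_v with K_v=57/160 → 160/19.
Total e_ss = 160/19.

160/19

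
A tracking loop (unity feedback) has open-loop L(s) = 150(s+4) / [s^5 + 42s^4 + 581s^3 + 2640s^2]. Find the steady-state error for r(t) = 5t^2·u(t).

44

Lowest-order denominator term is 2640s^2, so the open loop has 2 poles at the origin → type 2 system.
K_a = lim_{s→0} s^2·L(s) = 150·4 / 2640 = 5/22.
r(t) = 5t^2 gives R(s) = 10/s^3.
e_ss = 10/K_a = 10/(5/22) = 44.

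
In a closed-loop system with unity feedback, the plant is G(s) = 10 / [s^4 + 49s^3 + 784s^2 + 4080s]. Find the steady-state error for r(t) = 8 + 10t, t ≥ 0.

4080

The denominator has no term below 4080s — 1 pole at s=0, type 1. Taking each input component in turn:
  • 8: tracked with zero error.
  • 10t: e_ss = 10/K_v with K_v=1/408 → 4080.
Total e_ss = 4080.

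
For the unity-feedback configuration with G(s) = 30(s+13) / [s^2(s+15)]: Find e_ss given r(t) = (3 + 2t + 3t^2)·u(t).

G(s) has two factors of s in the denominator, so the system is type 2. By superposition:
  • 3: tracked with zero error.
  • 2t: tracked with zero error.
  • 3t^2: e_ss = 6/K_a with K_a=26 → 3/13.
Total e_ss = 3/13.

3/13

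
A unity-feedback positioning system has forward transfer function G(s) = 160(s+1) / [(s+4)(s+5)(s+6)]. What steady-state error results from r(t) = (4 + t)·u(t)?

No free integrators in G(s): this is a type 0 system. By superposition:
  • 4: e_ss = 4/(1+K_p) with K_p=4/3 → 12/7.
  • t: a type-0 system cannot track it, e_ss → ∞.
The unbounded component dominates.

infinity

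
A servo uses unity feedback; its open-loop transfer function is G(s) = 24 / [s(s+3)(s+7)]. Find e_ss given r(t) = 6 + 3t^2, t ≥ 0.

infinity

One free integrator in G(s): this is a type 1 system. Treating each term separately:
  • 6: tracked with zero error.
  • 3t^2: a type-1 system cannot track it, e_ss → ∞.
The unbounded component dominates.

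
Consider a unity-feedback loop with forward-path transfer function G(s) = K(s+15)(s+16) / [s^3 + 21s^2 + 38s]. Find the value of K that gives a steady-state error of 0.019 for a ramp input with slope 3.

The denominator has no term below 38s — 1 pole at s=0, type 1.
K_v = lim_{s→0} s·G(s) = K·15·16 / 38 = (120/19)·K.
e_ss = 3/K_v = 0.019 ⇒ K_v = 3000/19 ⇒ K = (3000/19)/(120/19) = 25.

25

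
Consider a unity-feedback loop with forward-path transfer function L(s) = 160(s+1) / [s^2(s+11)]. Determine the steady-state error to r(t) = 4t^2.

0.55

The open loop has two poles at the origin → type 2 system.
K_a = lim_{s→0} s^2·L(s) = 160·1 / (11) = 160/11.
r(t) = 4t^2 gives R(s) = 8/s^3.
e_ss = 8/K_a = 8/(160/11) = 0.55.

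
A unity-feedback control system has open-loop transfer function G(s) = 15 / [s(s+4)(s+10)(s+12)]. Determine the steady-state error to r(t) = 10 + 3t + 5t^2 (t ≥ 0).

infinity

G(s) has one factor of s in the denominator, so the system is type 1. Taking each input component in turn:
  • 10: tracked with zero error.
  • 3t: e_ss = 3/K_v with K_v=1/32 → 96.
  • 5t^2: a type-1 system cannot track it, e_ss → ∞.
The unbounded component dominates.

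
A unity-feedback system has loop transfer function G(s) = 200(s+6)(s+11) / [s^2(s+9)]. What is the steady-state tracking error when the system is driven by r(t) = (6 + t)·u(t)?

0

Two free integrators in G(s): this is a type 2 system. Taking each input component in turn:
  • 6: tracked with zero error.
  • t: tracked with zero error.
Total e_ss = 0.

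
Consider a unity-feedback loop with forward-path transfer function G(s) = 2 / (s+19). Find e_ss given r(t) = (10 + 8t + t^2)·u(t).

infinity

G(s) has no factors of s in the denominator, so the system is type 0. Taking each input component in turn:
  • 10: e_ss = 10/(1+K_p) with K_p=2/19 → 190/21.
  • 8t: a type-0 system cannot track it, e_ss → ∞.
  • t^2: a type-0 system cannot track it, e_ss → ∞.
The unbounded component dominates.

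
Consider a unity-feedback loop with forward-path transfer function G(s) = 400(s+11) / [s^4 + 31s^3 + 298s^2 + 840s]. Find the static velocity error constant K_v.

110/21

Lowest-order denominator term is 840s, so the open loop has 1 pole at the origin → type 1 system.
K_v = lim_{s→0} s·G(s) = 400·11 / 840 = 110/21.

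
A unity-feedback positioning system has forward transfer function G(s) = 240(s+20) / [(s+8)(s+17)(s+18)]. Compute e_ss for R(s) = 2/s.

G(s) has no factors of s in the denominator, so the system is type 0.
K_p = lim_{s→0} G(s) = 240·20 / (8·17·18) = 100/51.
e_ss = 2/(1 + K_p) = 2/(151/51) = 102/151.

102/151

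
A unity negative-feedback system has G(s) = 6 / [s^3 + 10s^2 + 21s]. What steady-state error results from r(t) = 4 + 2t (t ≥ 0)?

The denominator has no term below 21s — 1 pole at s=0, type 1. Taking each input component in turn:
  • 4: tracked with zero error.
  • 2t: e_ss = 2/K_v with K_v=2/7 → 7.
Total e_ss = 7.

7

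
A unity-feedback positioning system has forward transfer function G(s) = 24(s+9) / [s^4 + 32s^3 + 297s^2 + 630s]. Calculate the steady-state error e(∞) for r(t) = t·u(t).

The denominator has no term below 630s — 1 pole at s=0, type 1.
K_v = lim_{s→0} s·G(s) = 24·9 / 630 = 12/35.
e_ss = 1/K_v = 1/(12/35) = 35/12.

35/12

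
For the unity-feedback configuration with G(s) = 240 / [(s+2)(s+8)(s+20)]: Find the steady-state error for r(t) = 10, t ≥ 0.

40/7

System type = 0 (no poles at s=0).
K_p = lim_{s→0} G(s) = 240 / (2·8·20) = 0.75.
e_ss = 10/(1 + K_p) = 10/1.75 = 40/7.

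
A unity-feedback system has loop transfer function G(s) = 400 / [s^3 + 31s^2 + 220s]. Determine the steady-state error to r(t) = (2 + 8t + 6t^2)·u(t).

Lowest-order denominator term is 220s, so the open loop has 1 pole at the origin → type 1 system. Taking each input component in turn:
  • 2: tracked with zero error.
  • 8t: e_ss = 8/K_v with K_v=20/11 → 4.4.
  • 6t^2: a type-1 system cannot track it, e_ss → ∞.
The unbounded component dominates.

infinity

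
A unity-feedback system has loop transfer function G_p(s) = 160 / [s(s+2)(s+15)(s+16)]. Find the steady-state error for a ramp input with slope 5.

15

G_p(s) has one factor of s in the denominator, so the system is type 1.
K_v = lim_{s→0} s·G_p(s) = 160 / (2·15·16) = 1/3.
e_ss = 5/K_v = 5/(1/3) = 15.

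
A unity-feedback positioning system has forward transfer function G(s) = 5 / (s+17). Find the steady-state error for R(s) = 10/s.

85/11

The open loop has no poles at the origin → type 0 system.
K_p = lim_{s→0} G(s) = 5 / (17) = 5/17.
e_ss = 10/(1 + K_p) = 10/(22/17) = 85/11.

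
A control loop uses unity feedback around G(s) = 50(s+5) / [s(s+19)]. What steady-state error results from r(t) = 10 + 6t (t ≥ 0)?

0.456

One free integrator in G(s): this is a type 1 system. By superposition:
  • 10: tracked with zero error.
  • 6t: e_ss = 6/K_v with K_v=250/19 → 0.456.
Total e_ss = 0.456.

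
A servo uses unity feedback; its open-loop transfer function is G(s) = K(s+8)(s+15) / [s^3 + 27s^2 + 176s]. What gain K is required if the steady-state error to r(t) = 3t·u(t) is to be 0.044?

100

Lowest-order denominator term is 176s, so the open loop has 1 pole at the origin → type 1 system.
K_v = lim_{s→0} s·G(s) = K·8·15 / 176 = (15/22)·K.
e_ss = 3/K_v = 0.044 ⇒ K_v = 750/11 ⇒ K = (750/11)/(15/22) = 100.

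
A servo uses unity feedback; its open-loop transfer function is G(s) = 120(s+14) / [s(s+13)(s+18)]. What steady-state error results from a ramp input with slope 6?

One free integrator in G(s): this is a type 1 system.
K_v = lim_{s→0} s·G(s) = 120·14 / (13·18) = 280/39.
e_ss = 6/K_v = 6/(280/39) = 117/140.

117/140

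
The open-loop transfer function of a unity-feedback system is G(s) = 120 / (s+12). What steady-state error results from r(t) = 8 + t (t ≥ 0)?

G(s) has no factors of s in the denominator, so the system is type 0. Taking each input component in turn:
  • 8: e_ss = 8/(1+K_p) with K_p=10 → 8/11.
  • t: a type-0 system cannot track it, e_ss → ∞.
The unbounded component dominates.

infinity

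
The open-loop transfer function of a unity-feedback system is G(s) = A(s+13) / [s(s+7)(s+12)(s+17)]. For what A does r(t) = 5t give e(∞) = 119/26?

120

One free integrator in G(s): this is a type 1 system.
K_v = lim_{s→0} s·G(s) = A·13 / (7·12·17) = (13/1428)·A.
e_ss = 5/K_v = 119/26 ⇒ K_v = 130/119 ⇒ A = (130/119)/(13/1428) = 120.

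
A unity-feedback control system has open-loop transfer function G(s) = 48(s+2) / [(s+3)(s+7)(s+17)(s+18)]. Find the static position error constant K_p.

16/1071

No free integrators in G(s): this is a type 0 system.
K_p = lim_{s→0} G(s) = 48·2 / (3·7·17·18) = 16/1071.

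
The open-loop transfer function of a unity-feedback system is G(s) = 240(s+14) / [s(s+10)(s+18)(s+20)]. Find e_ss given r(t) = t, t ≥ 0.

G(s) has one factor of s in the denominator, so the system is type 1.
K_v = lim_{s→0} s·G(s) = 240·14 / (10·18·20) = 14/15.
e_ss = 1/K_v = 1/(14/15) = 15/14.

15/14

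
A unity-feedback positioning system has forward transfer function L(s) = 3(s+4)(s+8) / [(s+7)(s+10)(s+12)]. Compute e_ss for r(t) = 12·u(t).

140/13

No free integrators in L(s): this is a type 0 system.
K_p = lim_{s→0} L(s) = 3·4·8 / (7·10·12) = 4/35.
e_ss = 12/(1 + K_p) = 12/(39/35) = 140/13.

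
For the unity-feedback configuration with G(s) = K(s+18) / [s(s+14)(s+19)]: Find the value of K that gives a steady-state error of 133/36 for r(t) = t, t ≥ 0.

System type = 1 (one pole at s=0).
K_v = lim_{s→0} s·G(s) = K·18 / (14·19) = (9/133)·K.
e_ss = 1/K_v = 133/36 ⇒ K_v = 36/133 ⇒ K = (36/133)/(9/133) = 4.

4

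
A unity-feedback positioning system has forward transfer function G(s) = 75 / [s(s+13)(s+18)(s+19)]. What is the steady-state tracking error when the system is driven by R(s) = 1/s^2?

59.28

G(s) has one factor of s in the denominator, so the system is type 1.
K_v = lim_{s→0} s·G(s) = 75 / (13·18·19) = 25/1482.
e_ss = 1/K_v = 1/(25/1482) = 59.28.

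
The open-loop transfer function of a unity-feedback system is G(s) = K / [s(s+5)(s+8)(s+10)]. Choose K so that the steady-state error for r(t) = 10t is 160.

System type = 1 (one pole at s=0).
K_v = lim_{s→0} s·G(s) = K / (5·8·10) = 0.0025·K.
e_ss = 10/K_v = 160 ⇒ K_v = 0.0625 ⇒ K = 0.0625/0.0025 = 25.

25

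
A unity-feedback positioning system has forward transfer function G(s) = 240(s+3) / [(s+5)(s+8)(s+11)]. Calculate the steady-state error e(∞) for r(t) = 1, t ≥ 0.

11/29

G(s) has no factors of s in the denominator, so the system is type 0.
K_p = lim_{s→0} G(s) = 240·3 / (5·8·11) = 18/11.
e_ss = 1/(1 + K_p) = 1/(29/11) = 11/29.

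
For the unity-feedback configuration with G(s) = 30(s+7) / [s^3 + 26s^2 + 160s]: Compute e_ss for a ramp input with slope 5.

80/21

Factoring s from the denominator leaves a polynomial with constant term 160, so the system is type 1.
K_v = lim_{s→0} s·G(s) = 30·7 / 160 = 1.3125.
e_ss = 5/K_v = 5/1.3125 = 80/21.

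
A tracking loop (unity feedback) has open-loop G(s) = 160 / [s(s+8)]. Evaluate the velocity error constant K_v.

20

G(s) has one factor of s in the denominator, so the system is type 1.
K_v = lim_{s→0} s·G(s) = 160 / (8) = 20.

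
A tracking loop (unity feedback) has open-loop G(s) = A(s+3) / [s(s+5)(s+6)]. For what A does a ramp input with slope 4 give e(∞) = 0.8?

50

G(s) has one factor of s in the denominator, so the system is type 1.
K_v = lim_{s→0} s·G(s) = A·3 / (5·6) = 0.1·A.
e_ss = 4/K_v = 0.8 ⇒ K_v = 5 ⇒ A = 5/0.1 = 50.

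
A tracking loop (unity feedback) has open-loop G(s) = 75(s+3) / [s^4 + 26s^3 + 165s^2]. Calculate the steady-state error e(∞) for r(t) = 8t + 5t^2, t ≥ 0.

22/3

The denominator has no term below 165s^2 — 2 poles at s=0, type 2. Taking each input component in turn:
  • 8t: tracked with zero error.
  • 5t^2: e_ss = 10/K_a with K_a=15/11 → 22/3.
Total e_ss = 22/3.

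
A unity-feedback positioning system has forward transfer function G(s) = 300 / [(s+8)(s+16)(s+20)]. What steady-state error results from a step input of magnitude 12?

No free integrators in G(s): this is a type 0 system.
K_p = lim_{s→0} G(s) = 300 / (8·16·20) = 15/128.
e_ss = 12/(1 + K_p) = 12/(143/128) = 1536/143.

1536/143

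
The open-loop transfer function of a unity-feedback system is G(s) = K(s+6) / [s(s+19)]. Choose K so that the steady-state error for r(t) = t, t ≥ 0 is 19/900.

One free integrator in G(s): this is a type 1 system.
K_v = lim_{s→0} s·G(s) = K·6 / (19) = (6/19)·K.
e_ss = 1/K_v = 19/900 ⇒ K_v = 900/19 ⇒ K = (900/19)/(6/19) = 150.

150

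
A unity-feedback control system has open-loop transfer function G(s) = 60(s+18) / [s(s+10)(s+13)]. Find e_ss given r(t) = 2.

One free integrator in G(s): this is a type 1 system.
A type-1 system has K_p = ∞, so it tracks a step input with zero steady-state error.

0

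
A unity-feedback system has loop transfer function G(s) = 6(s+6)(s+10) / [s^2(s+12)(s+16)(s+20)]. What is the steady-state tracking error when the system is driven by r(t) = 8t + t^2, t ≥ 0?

64/3

G(s) has two factors of s in the denominator, so the system is type 2. Taking each input component in turn:
  • 8t: tracked with zero error.
  • t^2: e_ss = 2/K_a with K_a=3/32 → 64/3.
Total e_ss = 64/3.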